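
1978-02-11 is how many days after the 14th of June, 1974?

Jun 14, 1974 → Jun 14, 1975: 365 days.
Jun 14, 1975 → Jun 14, 1976: 366 days (Feb 29, 1976 is in that span).
Jun 14, 1976 → Jun 14, 1977: 365 days.
Jun 14, 1977 → Jul 14, 1977: 30 days (June has 30).
Jul 14, 1977 → Aug 14, 1977: 31 days (July has 31).
Aug 14, 1977 → Sep 14, 1977: 31 days (August has 31).
Sep 14, 1977 → Oct 14, 1977: 30 days (September has 30).
Oct 14, 1977 → Nov 14, 1977: 31 days (October has 31).
Nov 14, 1977 → Dec 14, 1977: 30 days (November has 30).
Dec 14, 1977 → Jan 14, 1978: 31 days (December has 31).
Jan 14, 1978 → Feb 11, 1978: 28 days.
Total: 1338 days.

1338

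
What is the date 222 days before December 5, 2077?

April 27, 2077

−5 → Nov 30, 2077 (end of Nov, 30 days; 217 left).
−30 → Oct 31, 2077 (end of Oct, 31 days; 187 left).
−31 → Sep 30, 2077 (end of Sep, 30 days; 156 left).
−30 → Aug 31, 2077 (end of Aug, 31 days; 126 left).
−31 → Jul 31, 2077 (end of Jul, 31 days; 95 left).
−31 → Jun 30, 2077 (end of Jun, 30 days; 64 left).
−30 → May 31, 2077 (end of May, 31 days; 34 left).
−31 → Apr 30, 2077 (end of Apr, 30 days; 3 left).
−3 → Apr 27, 2077.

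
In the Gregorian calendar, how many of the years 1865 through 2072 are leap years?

51

Multiples of 4 in [1865,2072]: 52.
Of those, multiples of 100: 2 (not leap unless ÷400).
Multiples of 400: 1.
Leap years = 52 − 2 + 1 = 51.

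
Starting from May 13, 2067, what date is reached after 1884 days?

July 9, 2072

+366 (one year; includes Feb 29, 2068) → May 13, 2068 (1518 left).
+365 (one year) → May 13, 2069 (1153 left).
+365 (one year) → May 13, 2070 (788 left).
+365 (one year) → May 13, 2071 (423 left).
+366 (one year; includes Feb 29, 2072) → May 13, 2072 (57 left).
May has 31 days: +19 → Jun 1, 2072 (38 left).
Jun has 30 days: +30 → Jul 1, 2072 (8 left).
+8 → Jul 9, 2072.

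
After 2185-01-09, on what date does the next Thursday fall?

Jan 9, 2185 is a Sunday.
From Sunday to the next Thursday is 4 days.
Jan 9, 2185 + 4 = Jan 13, 2185.

January 13, 2185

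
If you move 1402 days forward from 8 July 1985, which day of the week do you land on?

Wednesday

Jul 8, 1985 is a Monday.
1402 mod 7 = 2, so 1402 days after a Monday is Monday + 2 = Wednesday.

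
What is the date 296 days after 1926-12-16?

Dec has 31 days: +16 → Jan 1, 1927 (280 left).
Jan has 31 days: +31 → Feb 1, 1927 (249 left).
Feb has 28 days: +28 → Mar 1, 1927 (221 left).
Mar has 31 days: +31 → Apr 1, 1927 (190 left).
Apr has 30 days: +30 → May 1, 1927 (160 left).
May has 31 days: +31 → Jun 1, 1927 (129 left).
Jun has 30 days: +30 → Jul 1, 1927 (99 left).
Jul has 31 days: +31 → Aug 1, 1927 (68 left).
Aug has 31 days: +31 → Sep 1, 1927 (37 left).
Sep has 30 days: +30 → Oct 1, 1927 (7 left).
+7 → Oct 8, 1927.

October 8, 1927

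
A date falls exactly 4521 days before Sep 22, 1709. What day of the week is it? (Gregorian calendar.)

Monday

Sep 22, 1709 is a Sunday.
4521 mod 7 = 6, so 4521 days before a Sunday is Sunday − 6 = Monday.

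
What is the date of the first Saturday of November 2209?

November 1, 2209 is a Wednesday.
The first Saturday is therefore November 4 (3 days later).

November 4, 2209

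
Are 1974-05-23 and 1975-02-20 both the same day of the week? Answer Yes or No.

From May 23, 1974 to Feb 20, 1975 is 273 days.
273 mod 7 = 0, so they are the same weekday.
(May 23, 1974 is a Thursday; Feb 20, 1975 is a Thursday.)

Yes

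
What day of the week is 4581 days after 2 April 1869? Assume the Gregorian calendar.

Apr 2, 1869 is a Friday.
4581 mod 7 = 3, so 4581 days after a Friday is Friday + 3 = Monday.

Monday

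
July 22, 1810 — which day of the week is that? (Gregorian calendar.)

Sunday

Doomsday rule: the anchor day for the 1800s is Friday. For year 10: 10÷12 = 0 r 10, and 10÷4 = 2, so 0+10+2 = 12.
Friday + 12 ≡ Wednesday — that's 1810's doomsday.
In July the doomsday date is Jul 11.
Jul 22 is 11 days after Jul 11; 11 mod 7 = 4, so Wednesday + 4 = Sunday.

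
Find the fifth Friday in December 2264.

December 1, 2264 is a Thursday.
The first Friday is therefore December 2 (1 days later).
The fifth Friday is 2 + 4×7 = December 30.

December 30, 2264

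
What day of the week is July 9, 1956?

Monday

January 1, 1956 is a Sunday.
Jan 1, 1956 → Feb 1, 1956: 31 days (January has 31).
Feb 1, 1956 → Mar 1, 1956: 29 days (February has 29).
Mar 1, 1956 → Apr 1, 1956: 31 days (March has 31).
Apr 1, 1956 → May 1, 1956: 30 days (April has 30).
May 1, 1956 → Jun 1, 1956: 31 days (May has 31).
Jun 1, 1956 → Jul 1, 1956: 30 days (June has 30).
Jul 1, 1956 → Jul 9, 1956: 8 days.
Total: 190 days.
190 mod 7 = 1, so Sunday + 1 = Monday.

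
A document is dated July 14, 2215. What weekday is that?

Doomsday rule: the anchor day for the 2200s is Friday. For year 15: 15÷12 = 1 r 3, and 3÷4 = 0, so 1+3+0 = 4.
Friday + 4 ≡ Tuesday — that's 2215's doomsday.
In July the doomsday date is Jul 11.
Jul 14 is 3 days after Jul 11; 3 mod 7 = 3, so Tuesday + 3 = Friday.

Friday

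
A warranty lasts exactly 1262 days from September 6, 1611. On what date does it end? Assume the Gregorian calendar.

February 19, 1615

+366 (one year; includes Feb 29, 1612) → Sep 6, 1612 (896 left).
+365 (one year) → Sep 6, 1613 (531 left).
+365 (one year) → Sep 6, 1614 (166 left).
Sep has 30 days: +25 → Oct 1, 1614 (141 left).
Oct has 31 days: +31 → Nov 1, 1614 (110 left).
Nov has 30 days: +30 → Dec 1, 1614 (80 left).
Dec has 31 days: +31 → Jan 1, 1615 (49 left).
Jan has 31 days: +31 → Feb 1, 1615 (18 left).
+18 → Feb 19, 1615.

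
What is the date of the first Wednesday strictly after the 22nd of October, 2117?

October 27, 2117

Oct 22, 2117 is a Friday.
From Friday to the next Wednesday is 5 days.
Oct 22, 2117 + 5 = Oct 27, 2117.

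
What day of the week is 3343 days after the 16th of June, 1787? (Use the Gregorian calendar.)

Wednesday

First find the weekday of Jun 16, 1787. Doomsday rule: the anchor day for the 1700s is Sunday. For year 87: 87÷12 = 7 r 3, and 3÷4 = 0, so 7+3+0 = 10.
Sunday + 10 ≡ Wednesday — that's 1787's doomsday.
In June the doomsday date is Jun 6.
Jun 16 is 10 days after Jun 6; 10 mod 7 = 3, so Wednesday + 3 = Saturday.
3343 mod 7 = 4, so 3343 days after a Saturday is Saturday + 4 = Wednesday.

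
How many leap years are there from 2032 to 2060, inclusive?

8

Multiples of 4 in [2032,2060]: 8.
Of those, multiples of 100: 0 (not leap unless ÷400).
Multiples of 400: 0.
Leap years = 8 − 0 + 0 = 8.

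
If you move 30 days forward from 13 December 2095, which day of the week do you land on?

Thursday

First find the weekday of Dec 13, 2095. Doomsday rule: the anchor day for the 2000s is Tuesday. For year 95: 95÷12 = 7 r 11, and 11÷4 = 2, so 7+11+2 = 20.
Tuesday + 20 ≡ Monday — that's 2095's doomsday.
In December the doomsday date is Dec 12.
Dec 13 is 1 day after Dec 12; 1 mod 7 = 1, so Monday + 1 = Tuesday.
30 mod 7 = 2, so 30 days after a Tuesday is Tuesday + 2 = Thursday.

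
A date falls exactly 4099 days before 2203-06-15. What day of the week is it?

Saturday

First find the weekday of Jun 15, 2203. Doomsday rule: the anchor day for the 2200s is Friday. For year 03: 3÷12 = 0 r 3, and 3÷4 = 0, so 0+3+0 = 3.
Friday + 3 ≡ Monday — that's 2203's doomsday.
In June the doomsday date is Jun 6.
Jun 15 is 9 days after Jun 6; 9 mod 7 = 2, so Monday + 2 = Wednesday.
4099 mod 7 = 4, so 4099 days before a Wednesday is Wednesday − 4 = Saturday.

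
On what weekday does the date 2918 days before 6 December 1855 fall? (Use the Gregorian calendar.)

Dec 6, 1855 is a Thursday.
2918 mod 7 = 6, so 2918 days before a Thursday is Thursday − 6 = Friday.

Friday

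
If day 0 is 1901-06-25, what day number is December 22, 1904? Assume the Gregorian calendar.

1276

Jun 25, 1901 → Jun 25, 1902: 365 days.
Jun 25, 1902 → Jun 25, 1903: 365 days.
Jun 25, 1903 → Jun 25, 1904: 366 days (Feb 29, 1904 is in that span).
Jun 25, 1904 → Jul 25, 1904: 30 days (June has 30).
Jul 25, 1904 → Aug 25, 1904: 31 days (July has 31).
Aug 25, 1904 → Sep 25, 1904: 31 days (August has 31).
Sep 25, 1904 → Oct 25, 1904: 30 days (September has 30).
Oct 25, 1904 → Nov 25, 1904: 31 days (October has 31).
Nov 25, 1904 → Dec 22, 1904: 27 days.
Total: 1276 days.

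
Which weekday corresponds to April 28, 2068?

January 1, 2068 is a Sunday.
Jan 1, 2068 → Feb 1, 2068: 31 days (January has 31).
Feb 1, 2068 → Mar 1, 2068: 29 days (February has 29).
Mar 1, 2068 → Apr 1, 2068: 31 days (March has 31).
Apr 1, 2068 → Apr 28, 2068: 27 days.
Total: 118 days.
118 mod 7 = 6, so Sunday + 6 = Saturday.

Saturday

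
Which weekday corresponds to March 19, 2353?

Doomsday rule: the anchor day for the 2300s is Wednesday. For year 53: 53÷12 = 4 r 5, and 5÷4 = 1, so 4+5+1 = 10.
Wednesday + 10 ≡ Saturday — that's 2353's doomsday.
In March the doomsday date is Mar 14.
Mar 19 is 5 days after Mar 14; 5 mod 7 = 5, so Saturday + 5 = Thursday.

Thursday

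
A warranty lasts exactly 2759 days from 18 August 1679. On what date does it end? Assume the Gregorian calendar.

March 8, 1687

+366 (one year; includes Feb 29, 1680) → Aug 18, 1680 (2393 left).
+365 (one year) → Aug 18, 1681 (2028 left).
+365 (one year) → Aug 18, 1682 (1663 left).
+365 (one year) → Aug 18, 1683 (1298 left).
+366 (one year; includes Feb 29, 1684) → Aug 18, 1684 (932 left).
+365 (one year) → Aug 18, 1685 (567 left).
+365 (one year) → Aug 18, 1686 (202 left).
Aug has 31 days: +14 → Sep 1, 1686 (188 left).
Sep has 30 days: +30 → Oct 1, 1686 (158 left).
Oct has 31 days: +31 → Nov 1, 1686 (127 left).
Nov has 30 days: +30 → Dec 1, 1686 (97 left).
Dec has 31 days: +31 → Jan 1, 1687 (66 left).
Jan has 31 days: +31 → Feb 1, 1687 (35 left).
Feb has 28 days: +28 → Mar 1, 1687 (7 left).
+7 → Mar 8, 1687.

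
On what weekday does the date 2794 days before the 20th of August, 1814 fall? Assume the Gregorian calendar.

Friday

Aug 20, 1814 is a Saturday.
2794 mod 7 = 1, so 2794 days before a Saturday is Saturday − 1 = Friday.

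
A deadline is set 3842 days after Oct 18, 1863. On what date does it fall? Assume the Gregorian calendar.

April 25, 1874

+366 (one year; includes Feb 29, 1864) → Oct 18, 1864 (3476 left).
+365 (one year) → Oct 18, 1865 (3111 left).
+365 (one year) → Oct 18, 1866 (2746 left).
+365 (one year) → Oct 18, 1867 (2381 left).
+366 (one year; includes Feb 29, 1868) → Oct 18, 1868 (2015 left).
+365 (one year) → Oct 18, 1869 (1650 left).
+365 (one year) → Oct 18, 1870 (1285 left).
+365 (one year) → Oct 18, 1871 (920 left).
+366 (one year; includes Feb 29, 1872) → Oct 18, 1872 (554 left).
+365 (one year) → Oct 18, 1873 (189 left).
Oct has 31 days: +14 → Nov 1, 1873 (175 left).
Nov has 30 days: +30 → Dec 1, 1873 (145 left).
Dec has 31 days: +31 → Jan 1, 1874 (114 left).
Jan has 31 days: +31 → Feb 1, 1874 (83 left).
Feb has 28 days: +28 → Mar 1, 1874 (55 left).
Mar has 31 days: +31 → Apr 1, 1874 (24 left).
+24 → Apr 25, 1874.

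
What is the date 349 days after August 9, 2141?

July 24, 2142

Aug has 31 days: +23 → Sep 1, 2141 (326 left).
Sep has 30 days: +30 → Oct 1, 2141 (296 left).
Oct has 31 days: +31 → Nov 1, 2141 (265 left).
Nov has 30 days: +30 → Dec 1, 2141 (235 left).
Dec has 31 days: +31 → Jan 1, 2142 (204 left).
Jan has 31 days: +31 → Feb 1, 2142 (173 left).
Feb has 28 days: +28 → Mar 1, 2142 (145 left).
Mar has 31 days: +31 → Apr 1, 2142 (114 left).
Apr has 30 days: +30 → May 1, 2142 (84 left).
May has 31 days: +31 → Jun 1, 2142 (53 left).
Jun has 30 days: +30 → Jul 1, 2142 (23 left).
+23 → Jul 24, 2142.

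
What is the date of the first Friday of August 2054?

August 1, 2054 is a Saturday.
The first Friday is therefore August 7 (6 days later).

August 7, 2054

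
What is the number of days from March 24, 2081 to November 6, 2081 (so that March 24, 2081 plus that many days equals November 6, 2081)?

Mar 24, 2081 → Apr 24, 2081: 31 days (March has 31).
Apr 24, 2081 → May 24, 2081: 30 days (April has 30).
May 24, 2081 → Jun 24, 2081: 31 days (May has 31).
Jun 24, 2081 → Jul 24, 2081: 30 days (June has 30).
Jul 24, 2081 → Aug 24, 2081: 31 days (July has 31).
Aug 24, 2081 → Sep 24, 2081: 31 days (August has 31).
Sep 24, 2081 → Oct 24, 2081: 30 days (September has 30).
Oct 24, 2081 → Nov 6, 2081: 13 days.
Total: 227 days.

227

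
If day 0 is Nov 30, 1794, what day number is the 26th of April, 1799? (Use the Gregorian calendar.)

Nov 30, 1794 → Nov 30, 1795: 365 days.
Nov 30, 1795 → Nov 30, 1796: 366 days (Feb 29, 1796 is in that span).
Nov 30, 1796 → Nov 30, 1797: 365 days.
Nov 30, 1797 → Nov 30, 1798: 365 days.
Nov 30, 1798 → Dec 30, 1798: 30 days (November has 30).
Dec 30, 1798 → Jan 30, 1799: 31 days (December has 31).
Jan 30, 1799 → Feb 28, 1799: 29 days (January has 31).
Feb 28, 1799 → Mar 28, 1799: 28 days (February has 28).
Mar 28, 1799 → Apr 26, 1799: 29 days.
Total: 1608 days.

1608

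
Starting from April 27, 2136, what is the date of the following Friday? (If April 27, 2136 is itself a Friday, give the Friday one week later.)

May 4, 2136

Apr 27, 2136 is a Friday.
From Friday to the next Friday is 7 days.
Apr 27, 2136 + 7 = May 4, 2136.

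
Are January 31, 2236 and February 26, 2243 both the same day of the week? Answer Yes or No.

Yes

From Jan 31, 2236 to Feb 26, 2243 is 2583 days.
2583 mod 7 = 0, so they are the same weekday.
(Jan 31, 2236 is a Sunday; Feb 26, 2243 is a Sunday.)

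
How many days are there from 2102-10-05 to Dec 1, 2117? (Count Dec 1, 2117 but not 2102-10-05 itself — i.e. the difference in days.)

Oct 5, 2102 → Oct 5, 2103: 365 days.
Oct 5, 2103 → Oct 5, 2104: 366 days (Feb 29, 2104 is in that span).
Oct 5, 2104 → Oct 5, 2105: 365 days.
Oct 5, 2105 → Oct 5, 2106: 365 days.
Oct 5, 2106 → Oct 5, 2107: 365 days.
Oct 5, 2107 → Oct 5, 2108: 366 days (Feb 29, 2108 is in that span).
Oct 5, 2108 → Oct 5, 2109: 365 days.
Oct 5, 2109 → Oct 5, 2110: 365 days.
Oct 5, 2110 → Oct 5, 2111: 365 days.
Oct 5, 2111 → Oct 5, 2112: 366 days (Feb 29, 2112 is in that span).
Oct 5, 2112 → Oct 5, 2113: 365 days.
Oct 5, 2113 → Oct 5, 2114: 365 days.
Oct 5, 2114 → Oct 5, 2115: 365 days.
Oct 5, 2115 → Oct 5, 2116: 366 days (Feb 29, 2116 is in that span).
Oct 5, 2116 → Oct 5, 2117: 365 days.
Oct 5, 2117 → Nov 5, 2117: 31 days (October has 31).
Nov 5, 2117 → Dec 1, 2117: 26 days.
Total: 5536 days.

5536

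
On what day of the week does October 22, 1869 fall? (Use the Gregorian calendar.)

Doomsday rule: the anchor day for the 1800s is Friday. For year 69: 69÷12 = 5 r 9, and 9÷4 = 2, so 5+9+2 = 16.
Friday + 16 ≡ Sunday — that's 1869's doomsday.
In October the doomsday date is Oct 10.
Oct 22 is 12 days after Oct 10; 12 mod 7 = 5, so Sunday + 5 = Friday.

Friday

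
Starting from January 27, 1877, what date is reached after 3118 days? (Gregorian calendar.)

August 11, 1885

+365 (one year) → Jan 27, 1878 (2753 left).
+365 (one year) → Jan 27, 1879 (2388 left).
+365 (one year) → Jan 27, 1880 (2023 left).
+366 (one year; includes Feb 29, 1880) → Jan 27, 1881 (1657 left).
+365 (one year) → Jan 27, 1882 (1292 left).
+365 (one year) → Jan 27, 1883 (927 left).
+365 (one year) → Jan 27, 1884 (562 left).
+366 (one year; includes Feb 29, 1884) → Jan 27, 1885 (196 left).
Jan has 31 days: +5 → Feb 1, 1885 (191 left).
Feb has 28 days: +28 → Mar 1, 1885 (163 left).
Mar has 31 days: +31 → Apr 1, 1885 (132 left).
Apr has 30 days: +30 → May 1, 1885 (102 left).
May has 31 days: +31 → Jun 1, 1885 (71 left).
Jun has 30 days: +30 → Jul 1, 1885 (41 left).
Jul has 31 days: +31 → Aug 1, 1885 (10 left).
+10 → Aug 11, 1885.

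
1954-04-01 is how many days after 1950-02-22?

1499

Feb 22, 1950 → Feb 22, 1951: 365 days.
Feb 22, 1951 → Feb 22, 1952: 365 days.
Feb 22, 1952 → Feb 22, 1953: 366 days (Feb 29, 1952 is in that span).
Feb 22, 1953 → Feb 22, 1954: 365 days.
Feb 22, 1954 → Mar 22, 1954: 28 days (February has 28).
Mar 22, 1954 → Apr 1, 1954: 10 days.
Total: 1499 days.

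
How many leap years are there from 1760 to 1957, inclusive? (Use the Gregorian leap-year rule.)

48

Multiples of 4 in [1760,1957]: 50.
Of those, multiples of 100: 2 (not leap unless ÷400).
Multiples of 400: 0.
Leap years = 50 − 2 + 0 = 48.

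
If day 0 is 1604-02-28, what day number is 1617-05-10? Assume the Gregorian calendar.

4820

Feb 28, 1604 → Feb 28, 1605: 366 days (Feb 29, 1604 is in that span).
Feb 28, 1605 → Feb 28, 1606: 365 days.
Feb 28, 1606 → Feb 28, 1607: 365 days.
Feb 28, 1607 → Feb 28, 1608: 365 days.
Feb 28, 1608 → Feb 28, 1609: 366 days (Feb 29, 1608 is in that span).
Feb 28, 1609 → Feb 28, 1610: 365 days.
Feb 28, 1610 → Feb 28, 1611: 365 days.
Feb 28, 1611 → Feb 28, 1612: 365 days.
Feb 28, 1612 → Feb 28, 1613: 366 days (Feb 29, 1612 is in that span).
Feb 28, 1613 → Feb 28, 1614: 365 days.
Feb 28, 1614 → Feb 28, 1615: 365 days.
Feb 28, 1615 → Feb 28, 1616: 365 days.
Feb 28, 1616 → Feb 28, 1617: 366 days (Feb 29, 1616 is in that span).
Feb 28, 1617 → Mar 28, 1617: 28 days (February has 28).
Mar 28, 1617 → Apr 28, 1617: 31 days (March has 31).
Apr 28, 1617 → May 10, 1617: 12 days.
Total: 4820 days.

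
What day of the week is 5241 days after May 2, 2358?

May 2, 2358 is a Friday.
5241 mod 7 = 5, so 5241 days after a Friday is Friday + 5 = Wednesday.

Wednesday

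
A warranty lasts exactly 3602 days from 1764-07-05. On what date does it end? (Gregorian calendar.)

+365 (one year) → Jul 5, 1765 (3237 left).
+365 (one year) → Jul 5, 1766 (2872 left).
+365 (one year) → Jul 5, 1767 (2507 left).
+366 (one year; includes Feb 29, 1768) → Jul 5, 1768 (2141 left).
+365 (one year) → Jul 5, 1769 (1776 left).
+365 (one year) → Jul 5, 1770 (1411 left).
+365 (one year) → Jul 5, 1771 (1046 left).
+366 (one year; includes Feb 29, 1772) → Jul 5, 1772 (680 left).
+365 (one year) → Jul 5, 1773 (315 left).
Jul has 31 days: +27 → Aug 1, 1773 (288 left).
Aug has 31 days: +31 → Sep 1, 1773 (257 left).
Sep has 30 days: +30 → Oct 1, 1773 (227 left).
Oct has 31 days: +31 → Nov 1, 1773 (196 left).
Nov has 30 days: +30 → Dec 1, 1773 (166 left).
Dec has 31 days: +31 → Jan 1, 1774 (135 left).
Jan has 31 days: +31 → Feb 1, 1774 (104 left).
Feb has 28 days: +28 → Mar 1, 1774 (76 left).
Mar has 31 days: +31 → Apr 1, 1774 (45 left).
Apr has 30 days: +30 → May 1, 1774 (15 left).
+15 → May 16, 1774.

May 16, 1774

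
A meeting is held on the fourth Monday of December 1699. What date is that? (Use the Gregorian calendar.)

December 28, 1699

December 1, 1699 is a Tuesday.
The first Monday is therefore December 7 (6 days later).
The fourth Monday is 7 + 3×7 = December 28.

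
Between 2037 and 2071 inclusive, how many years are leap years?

8

Multiples of 4 in [2037,2071]: 8.
Of those, multiples of 100: 0 (not leap unless ÷400).
Multiples of 400: 0.
Leap years = 8 − 0 + 0 = 8.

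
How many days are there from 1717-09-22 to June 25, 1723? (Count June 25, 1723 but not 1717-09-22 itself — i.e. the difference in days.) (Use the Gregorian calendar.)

2102

Sep 22, 1717 → Sep 22, 1718: 365 days.
Sep 22, 1718 → Sep 22, 1719: 365 days.
Sep 22, 1719 → Sep 22, 1720: 366 days (Feb 29, 1720 is in that span).
Sep 22, 1720 → Sep 22, 1721: 365 days.
Sep 22, 1721 → Sep 22, 1722: 365 days.
Sep 22, 1722 → Oct 22, 1722: 30 days (September has 30).
Oct 22, 1722 → Nov 22, 1722: 31 days (October has 31).
Nov 22, 1722 → Dec 22, 1722: 30 days (November has 30).
Dec 22, 1722 → Jan 22, 1723: 31 days (December has 31).
Jan 22, 1723 → Feb 22, 1723: 31 days (January has 31).
Feb 22, 1723 → Mar 22, 1723: 28 days (February has 28).
Mar 22, 1723 → Apr 22, 1723: 31 days (March has 31).
Apr 22, 1723 → May 22, 1723: 30 days (April has 30).
May 22, 1723 → Jun 22, 1723: 31 days (May has 31).
Jun 22, 1723 → Jun 25, 1723: 3 days.
Total: 2102 days.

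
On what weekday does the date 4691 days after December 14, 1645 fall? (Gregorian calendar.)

Friday

Dec 14, 1645 is a Thursday.
4691 mod 7 = 1, so 4691 days after a Thursday is Thursday + 1 = Friday.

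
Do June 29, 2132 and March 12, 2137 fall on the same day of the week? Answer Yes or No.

No

From Jun 29, 2132 to Mar 12, 2137 is 1717 days.
1717 mod 7 = 2, so they are different weekdays.
(Jun 29, 2132 is a Sunday; Mar 12, 2137 is a Tuesday.)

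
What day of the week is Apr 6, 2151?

January 1, 2151 is a Friday.
Jan 1, 2151 → Feb 1, 2151: 31 days (January has 31).
Feb 1, 2151 → Mar 1, 2151: 28 days (February has 28).
Mar 1, 2151 → Apr 1, 2151: 31 days (March has 31).
Apr 1, 2151 → Apr 6, 2151: 5 days.
Total: 95 days.
95 mod 7 = 4, so Friday + 4 = Tuesday.

Tuesday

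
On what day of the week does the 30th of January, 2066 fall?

Saturday

Doomsday rule: the anchor day for the 2000s is Tuesday. For year 66: 66÷12 = 5 r 6, and 6÷4 = 1, so 5+6+1 = 12.
Tuesday + 12 ≡ Sunday — that's 2066's doomsday.
In January the doomsday date is Jan 3 (2066 is not a leap year).
Jan 30 is 27 days after Jan 3; 27 mod 7 = 6, so Sunday + 6 = Saturday.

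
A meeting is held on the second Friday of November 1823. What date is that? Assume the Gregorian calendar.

November 1, 1823 is a Saturday.
The first Friday is therefore November 7 (6 days later).
The second Friday is 7 + 1×7 = November 14.

November 14, 1823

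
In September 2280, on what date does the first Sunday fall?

September 1, 2280 is a Wednesday.
The first Sunday is therefore September 5 (4 days later).

September 5, 2280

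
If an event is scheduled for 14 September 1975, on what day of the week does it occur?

Sunday

Doomsday rule: the anchor day for the 1900s is Wednesday. For year 75: 75÷12 = 6 r 3, and 3÷4 = 0, so 6+3+0 = 9.
Wednesday + 9 ≡ Friday — that's 1975's doomsday.
In September the doomsday date is Sep 5.
Sep 14 is 9 days after Sep 5; 9 mod 7 = 2, so Friday + 2 = Sunday.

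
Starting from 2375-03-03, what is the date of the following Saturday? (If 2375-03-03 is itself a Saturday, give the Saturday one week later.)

March 8, 2375

Mar 3, 2375 is a Monday.
From Monday to the next Saturday is 5 days.
Mar 3, 2375 + 5 = Mar 8, 2375.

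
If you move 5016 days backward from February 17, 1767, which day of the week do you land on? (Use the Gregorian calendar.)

Friday

Feb 17, 1767 is a Tuesday.
5016 mod 7 = 4, so 5016 days before a Tuesday is Tuesday − 4 = Friday.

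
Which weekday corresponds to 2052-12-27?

Doomsday rule: the anchor day for the 2000s is Tuesday. For year 52: 52÷12 = 4 r 4, and 4÷4 = 1, so 4+4+1 = 9.
Tuesday + 9 ≡ Thursday — that's 2052's doomsday.
In December the doomsday date is Dec 12.
Dec 27 is 15 days after Dec 12; 15 mod 7 = 1, so Thursday + 1 = Friday.

Friday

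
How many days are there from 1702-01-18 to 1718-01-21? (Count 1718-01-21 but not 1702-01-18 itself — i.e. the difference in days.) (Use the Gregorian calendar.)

Jan 18, 1702 → Jan 18, 1703: 365 days.
Jan 18, 1703 → Jan 18, 1704: 365 days.
Jan 18, 1704 → Jan 18, 1705: 366 days (Feb 29, 1704 is in that span).
Jan 18, 1705 → Jan 18, 1706: 365 days.
Jan 18, 1706 → Jan 18, 1707: 365 days.
Jan 18, 1707 → Jan 18, 1708: 365 days.
Jan 18, 1708 → Jan 18, 1709: 366 days (Feb 29, 1708 is in that span).
Jan 18, 1709 → Jan 18, 1710: 365 days.
Jan 18, 1710 → Jan 18, 1711: 365 days.
Jan 18, 1711 → Jan 18, 1712: 365 days.
Jan 18, 1712 → Jan 18, 1713: 366 days (Feb 29, 1712 is in that span).
Jan 18, 1713 → Jan 18, 1714: 365 days.
Jan 18, 1714 → Jan 18, 1715: 365 days.
Jan 18, 1715 → Jan 18, 1716: 365 days.
Jan 18, 1716 → Jan 18, 1717: 366 days (Feb 29, 1716 is in that span).
Jan 18, 1717 → Feb 18, 1717: 31 days (January has 31).
Feb 18, 1717 → Mar 18, 1717: 28 days (February has 28).
Mar 18, 1717 → Apr 18, 1717: 31 days (March has 31).
Apr 18, 1717 → May 18, 1717: 30 days (April has 30).
May 18, 1717 → Jun 18, 1717: 31 days (May has 31).
Jun 18, 1717 → Jul 18, 1717: 30 days (June has 30).
Jul 18, 1717 → Aug 18, 1717: 31 days (July has 31).
Aug 18, 1717 → Sep 18, 1717: 31 days (August has 31).
Sep 18, 1717 → Oct 18, 1717: 30 days (September has 30).
Oct 18, 1717 → Nov 18, 1717: 31 days (October has 31).
Nov 18, 1717 → Dec 18, 1717: 30 days (November has 30).
Dec 18, 1717 → Jan 18, 1718: 31 days (December has 31).
Jan 18, 1718 → Jan 21, 1718: 3 days.
Total: 5847 days.

5847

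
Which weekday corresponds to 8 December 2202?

Doomsday rule: the anchor day for the 2200s is Friday. For year 02: 2÷12 = 0 r 2, and 2÷4 = 0, so 0+2+0 = 2.
Friday + 2 ≡ Sunday — that's 2202's doomsday.
In December the doomsday date is Dec 12.
Dec 8 is 4 days before Dec 12; 4 mod 7 = 4, so Sunday − 4 = Wednesday.

Wednesday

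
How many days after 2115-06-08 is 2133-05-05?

6541

Jun 8, 2115 → Jun 8, 2116: 366 days (Feb 29, 2116 is in that span).
Jun 8, 2116 → Jun 8, 2117: 365 days.
Jun 8, 2117 → Jun 8, 2118: 365 days.
Jun 8, 2118 → Jun 8, 2119: 365 days.
Jun 8, 2119 → Jun 8, 2120: 366 days (Feb 29, 2120 is in that span).
Jun 8, 2120 → Jun 8, 2121: 365 days.
Jun 8, 2121 → Jun 8, 2122: 365 days.
Jun 8, 2122 → Jun 8, 2123: 365 days.
Jun 8, 2123 → Jun 8, 2124: 366 days (Feb 29, 2124 is in that span).
Jun 8, 2124 → Jun 8, 2125: 365 days.
Jun 8, 2125 → Jun 8, 2126: 365 days.
Jun 8, 2126 → Jun 8, 2127: 365 days.
Jun 8, 2127 → Jun 8, 2128: 366 days (Feb 29, 2128 is in that span).
Jun 8, 2128 → Jun 8, 2129: 365 days.
Jun 8, 2129 → Jun 8, 2130: 365 days.
Jun 8, 2130 → Jun 8, 2131: 365 days.
Jun 8, 2131 → Jun 8, 2132: 366 days (Feb 29, 2132 is in that span).
Jun 8, 2132 → Jul 8, 2132: 30 days (June has 30).
Jul 8, 2132 → Aug 8, 2132: 31 days (July has 31).
Aug 8, 2132 → Sep 8, 2132: 31 days (August has 31).
Sep 8, 2132 → Oct 8, 2132: 30 days (September has 30).
Oct 8, 2132 → Nov 8, 2132: 31 days (October has 31).
Nov 8, 2132 → Dec 8, 2132: 30 days (November has 30).
Dec 8, 2132 → Jan 8, 2133: 31 days (December has 31).
Jan 8, 2133 → Feb 8, 2133: 31 days (January has 31).
Feb 8, 2133 → Mar 8, 2133: 28 days (February has 28).
Mar 8, 2133 → Apr 8, 2133: 31 days (March has 31).
Apr 8, 2133 → May 5, 2133: 27 days.
Total: 6541 days.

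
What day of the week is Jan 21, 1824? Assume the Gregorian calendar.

Wednesday

Doomsday rule: the anchor day for the 1800s is Friday. For year 24: 24÷12 = 2 r 0, and 0÷4 = 0, so 2+0+0 = 2.
Friday + 2 ≡ Sunday — that's 1824's doomsday.
In January the doomsday date is Jan 4 (1824 is a leap year (divisible by 4)).
Jan 21 is 17 days after Jan 4; 17 mod 7 = 3, so Sunday + 3 = Wednesday.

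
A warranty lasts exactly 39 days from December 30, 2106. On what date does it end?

February 7, 2107

Dec has 31 days: +2 → Jan 1, 2107 (37 left).
Jan has 31 days: +31 → Feb 1, 2107 (6 left).
+6 → Feb 7, 2107.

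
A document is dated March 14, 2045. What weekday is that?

Doomsday rule: the anchor day for the 2000s is Tuesday. For year 45: 45÷12 = 3 r 9, and 9÷4 = 2, so 3+9+2 = 14.
Tuesday + 14 ≡ Tuesday — that's 2045's doomsday.
In March the doomsday date is Mar 14.
Mar 14 is the doomsday itself: Tuesday.

Tuesday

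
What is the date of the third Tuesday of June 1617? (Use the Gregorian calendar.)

June 20, 1617

June 1, 1617 is a Thursday.
The first Tuesday is therefore June 6 (5 days later).
The third Tuesday is 6 + 2×7 = June 20.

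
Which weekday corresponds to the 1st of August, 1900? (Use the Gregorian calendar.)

Doomsday rule: the anchor day for the 1900s is Wednesday. For year 00: 0÷12 = 0 r 0, and 0÷4 = 0, so 0+0+0 = 0.
Wednesday + 0 ≡ Wednesday — that's 1900's doomsday.
In August the doomsday date is Aug 8.
Aug 1 is 7 days before Aug 8; 7 mod 7 = 0, so Wednesday − 0 = Wednesday.

Wednesday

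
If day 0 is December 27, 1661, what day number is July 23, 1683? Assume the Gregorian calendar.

Dec 27, 1661 → Dec 27, 1662: 365 days.
Dec 27, 1662 → Dec 27, 1663: 365 days.
Dec 27, 1663 → Dec 27, 1664: 366 days (Feb 29, 1664 is in that span).
Dec 27, 1664 → Dec 27, 1665: 365 days.
Dec 27, 1665 → Dec 27, 1666: 365 days.
Dec 27, 1666 → Dec 27, 1667: 365 days.
Dec 27, 1667 → Dec 27, 1668: 366 days (Feb 29, 1668 is in that span).
Dec 27, 1668 → Dec 27, 1669: 365 days.
Dec 27, 1669 → Dec 27, 1670: 365 days.
Dec 27, 1670 → Dec 27, 1671: 365 days.
Dec 27, 1671 → Dec 27, 1672: 366 days (Feb 29, 1672 is in that span).
Dec 27, 1672 → Dec 27, 1673: 365 days.
Dec 27, 1673 → Dec 27, 1674: 365 days.
Dec 27, 1674 → Dec 27, 1675: 365 days.
Dec 27, 1675 → Dec 27, 1676: 366 days (Feb 29, 1676 is in that span).
Dec 27, 1676 → Dec 27, 1677: 365 days.
Dec 27, 1677 → Dec 27, 1678: 365 days.
Dec 27, 1678 → Dec 27, 1679: 365 days.
Dec 27, 1679 → Dec 27, 1680: 366 days (Feb 29, 1680 is in that span).
Dec 27, 1680 → Dec 27, 1681: 365 days.
Dec 27, 1681 → Dec 27, 1682: 365 days.
Dec 27, 1682 → Jan 27, 1683: 31 days (December has 31).
Jan 27, 1683 → Feb 27, 1683: 31 days (January has 31).
Feb 27, 1683 → Mar 27, 1683: 28 days (February has 28).
Mar 27, 1683 → Apr 27, 1683: 31 days (March has 31).
Apr 27, 1683 → May 27, 1683: 30 days (April has 30).
May 27, 1683 → Jun 27, 1683: 31 days (May has 31).
Jun 27, 1683 → Jul 23, 1683: 26 days.
Total: 7878 days.

7878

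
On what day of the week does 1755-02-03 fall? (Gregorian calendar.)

Doomsday rule: the anchor day for the 1700s is Sunday. For year 55: 55÷12 = 4 r 7, and 7÷4 = 1, so 4+7+1 = 12.
Sunday + 12 ≡ Friday — that's 1755's doomsday.
In February the doomsday date is Feb 28 (1755 is not a leap year).
Feb 3 is 25 days before Feb 28; 25 mod 7 = 4, so Friday − 4 = Monday.

Monday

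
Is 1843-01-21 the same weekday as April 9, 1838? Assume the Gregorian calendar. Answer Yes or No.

From Apr 9, 1838 to Jan 21, 1843 is 1748 days.
1748 mod 7 = 5, so they are different weekdays.
(Apr 9, 1838 is a Monday; Jan 21, 1843 is a Saturday.)

No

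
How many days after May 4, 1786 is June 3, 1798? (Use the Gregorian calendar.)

May 4, 1786 → May 4, 1787: 365 days.
May 4, 1787 → May 4, 1788: 366 days (Feb 29, 1788 is in that span).
May 4, 1788 → May 4, 1789: 365 days.
May 4, 1789 → May 4, 1790: 365 days.
May 4, 1790 → May 4, 1791: 365 days.
May 4, 1791 → May 4, 1792: 366 days (Feb 29, 1792 is in that span).
May 4, 1792 → May 4, 1793: 365 days.
May 4, 1793 → May 4, 1794: 365 days.
May 4, 1794 → May 4, 1795: 365 days.
May 4, 1795 → May 4, 1796: 366 days (Feb 29, 1796 is in that span).
May 4, 1796 → May 4, 1797: 365 days.
May 4, 1797 → Jun 4, 1797: 31 days (May has 31).
Jun 4, 1797 → Jul 4, 1797: 30 days (June has 30).
Jul 4, 1797 → Aug 4, 1797: 31 days (July has 31).
Aug 4, 1797 → Sep 4, 1797: 31 days (August has 31).
Sep 4, 1797 → Oct 4, 1797: 30 days (September has 30).
Oct 4, 1797 → Nov 4, 1797: 31 days (October has 31).
Nov 4, 1797 → Dec 4, 1797: 30 days (November has 30).
Dec 4, 1797 → Jan 4, 1798: 31 days (December has 31).
Jan 4, 1798 → Feb 4, 1798: 31 days (January has 31).
Feb 4, 1798 → Mar 4, 1798: 28 days (February has 28).
Mar 4, 1798 → Apr 4, 1798: 31 days (March has 31).
Apr 4, 1798 → May 4, 1798: 30 days (April has 30).
May 4, 1798 → Jun 3, 1798: 30 days.
Total: 4413 days.

4413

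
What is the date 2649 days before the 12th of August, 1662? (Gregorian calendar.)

May 12, 1655

−365 (one year) → Aug 12, 1661 (2284 left).
−365 (one year) → Aug 12, 1660 (1919 left).
−366 (one year; includes Feb 29, 1660) → Aug 12, 1659 (1553 left).
−365 (one year) → Aug 12, 1658 (1188 left).
−365 (one year) → Aug 12, 1657 (823 left).
−365 (one year) → Aug 12, 1656 (458 left).
−366 (one year; includes Feb 29, 1656) → Aug 12, 1655 (92 left).
−12 → Jul 31, 1655 (end of Jul, 31 days; 80 left).
−31 → Jun 30, 1655 (end of Jun, 30 days; 49 left).
−30 → May 31, 1655 (end of May, 31 days; 19 left).
−19 → May 12, 1655.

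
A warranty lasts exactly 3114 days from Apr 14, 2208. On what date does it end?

October 23, 2216

+365 (one year) → Apr 14, 2209 (2749 left).
+365 (one year) → Apr 14, 2210 (2384 left).
+365 (one year) → Apr 14, 2211 (2019 left).
+366 (one year; includes Feb 29, 2212) → Apr 14, 2212 (1653 left).
+365 (one year) → Apr 14, 2213 (1288 left).
+365 (one year) → Apr 14, 2214 (923 left).
+365 (one year) → Apr 14, 2215 (558 left).
+366 (one year; includes Feb 29, 2216) → Apr 14, 2216 (192 left).
Apr has 30 days: +17 → May 1, 2216 (175 left).
May has 31 days: +31 → Jun 1, 2216 (144 left).
Jun has 30 days: +30 → Jul 1, 2216 (114 left).
Jul has 31 days: +31 → Aug 1, 2216 (83 left).
Aug has 31 days: +31 → Sep 1, 2216 (52 left).
Sep has 30 days: +30 → Oct 1, 2216 (22 left).
+22 → Oct 23, 2216.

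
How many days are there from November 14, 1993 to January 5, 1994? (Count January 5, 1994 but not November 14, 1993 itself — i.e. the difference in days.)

Nov 14, 1993 → Dec 14, 1993: 30 days (November has 30).
Dec 14, 1993 → Jan 5, 1994: 22 days.
Total: 52 days.

52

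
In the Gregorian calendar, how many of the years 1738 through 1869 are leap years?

32

Multiples of 4 in [1738,1869]: 33.
Of those, multiples of 100: 1 (not leap unless ÷400).
Multiples of 400: 0.
Leap years = 33 − 1 + 0 = 32.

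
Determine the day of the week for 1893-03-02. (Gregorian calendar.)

Thursday

Doomsday rule: the anchor day for the 1800s is Friday. For year 93: 93÷12 = 7 r 9, and 9÷4 = 2, so 7+9+2 = 18.
Friday + 18 ≡ Tuesday — that's 1893's doomsday.
In March the doomsday date is Mar 14.
Mar 2 is 12 days before Mar 14; 12 mod 7 = 5, so Tuesday − 5 = Thursday.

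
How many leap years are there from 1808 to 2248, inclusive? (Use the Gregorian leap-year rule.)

108

Multiples of 4 in [1808,2248]: 111.
Of those, multiples of 100: 4 (not leap unless ÷400).
Multiples of 400: 1.
Leap years = 111 − 4 + 1 = 108.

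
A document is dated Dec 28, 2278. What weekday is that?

Saturday

Doomsday rule: the anchor day for the 2200s is Friday. For year 78: 78÷12 = 6 r 6, and 6÷4 = 1, so 6+6+1 = 13.
Friday + 13 ≡ Thursday — that's 2278's doomsday.
In December the doomsday date is Dec 12.
Dec 28 is 16 days after Dec 12; 16 mod 7 = 2, so Thursday + 2 = Saturday.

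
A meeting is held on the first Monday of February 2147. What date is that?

February 1, 2147 is a Wednesday.
The first Monday is therefore February 6 (5 days later).

February 6, 2147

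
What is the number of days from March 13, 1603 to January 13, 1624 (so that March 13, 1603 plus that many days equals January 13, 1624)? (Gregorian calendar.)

7611

Mar 13, 1603 → Mar 13, 1604: 366 days (Feb 29, 1604 is in that span).
Mar 13, 1604 → Mar 13, 1605: 365 days.
Mar 13, 1605 → Mar 13, 1606: 365 days.
Mar 13, 1606 → Mar 13, 1607: 365 days.
Mar 13, 1607 → Mar 13, 1608: 366 days (Feb 29, 1608 is in that span).
Mar 13, 1608 → Mar 13, 1609: 365 days.
Mar 13, 1609 → Mar 13, 1610: 365 days.
Mar 13, 1610 → Mar 13, 1611: 365 days.
Mar 13, 1611 → Mar 13, 1612: 366 days (Feb 29, 1612 is in that span).
Mar 13, 1612 → Mar 13, 1613: 365 days.
Mar 13, 1613 → Mar 13, 1614: 365 days.
Mar 13, 1614 → Mar 13, 1615: 365 days.
Mar 13, 1615 → Mar 13, 1616: 366 days (Feb 29, 1616 is in that span).
Mar 13, 1616 → Mar 13, 1617: 365 days.
Mar 13, 1617 → Mar 13, 1618: 365 days.
Mar 13, 1618 → Mar 13, 1619: 365 days.
Mar 13, 1619 → Mar 13, 1620: 366 days (Feb 29, 1620 is in that span).
Mar 13, 1620 → Mar 13, 1621: 365 days.
Mar 13, 1621 → Mar 13, 1622: 365 days.
Mar 13, 1622 → Mar 13, 1623: 365 days.
Mar 13, 1623 → Apr 13, 1623: 31 days (March has 31).
Apr 13, 1623 → May 13, 1623: 30 days (April has 30).
May 13, 1623 → Jun 13, 1623: 31 days (May has 31).
Jun 13, 1623 → Jul 13, 1623: 30 days (June has 30).
Jul 13, 1623 → Aug 13, 1623: 31 days (July has 31).
Aug 13, 1623 → Sep 13, 1623: 31 days (August has 31).
Sep 13, 1623 → Oct 13, 1623: 30 days (September has 30).
Oct 13, 1623 → Nov 13, 1623: 31 days (October has 31).
Nov 13, 1623 → Dec 13, 1623: 30 days (November has 30).
Dec 13, 1623 → Jan 13, 1624: 31 days.
Total: 7611 days.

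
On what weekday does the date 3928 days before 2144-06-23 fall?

First find the weekday of Jun 23, 2144. Doomsday rule: the anchor day for the 2100s is Sunday. For year 44: 44÷12 = 3 r 8, and 8÷4 = 2, so 3+8+2 = 13.
Sunday + 13 ≡ Saturday — that's 2144's doomsday.
In June the doomsday date is Jun 6.
Jun 23 is 17 days after Jun 6; 17 mod 7 = 3, so Saturday + 3 = Tuesday.
3928 mod 7 = 1, so 3928 days before a Tuesday is Tuesday − 1 = Monday.

Monday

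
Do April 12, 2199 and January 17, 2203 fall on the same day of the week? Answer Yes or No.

From Apr 12, 2199 to Jan 17, 2203 is 1375 days.
1375 mod 7 = 3, so they are different weekdays.
(Apr 12, 2199 is a Friday; Jan 17, 2203 is a Monday.)

No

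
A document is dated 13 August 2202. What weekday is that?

Friday

Doomsday rule: the anchor day for the 2200s is Friday. For year 02: 2÷12 = 0 r 2, and 2÷4 = 0, so 0+2+0 = 2.
Friday + 2 ≡ Sunday — that's 2202's doomsday.
In August the doomsday date is Aug 8.
Aug 13 is 5 days after Aug 8; 5 mod 7 = 5, so Sunday + 5 = Friday.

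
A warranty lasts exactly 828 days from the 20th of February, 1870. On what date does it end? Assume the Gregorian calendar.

+365 (one year) → Feb 20, 1871 (463 left).
+365 (one year) → Feb 20, 1872 (98 left).
Feb has 29 days: +10 → Mar 1, 1872 (88 left).
Mar has 31 days: +31 → Apr 1, 1872 (57 left).
Apr has 30 days: +30 → May 1, 1872 (27 left).
+27 → May 28, 1872.

May 28, 1872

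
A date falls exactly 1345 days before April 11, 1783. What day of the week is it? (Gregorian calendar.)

Thursday

First find the weekday of Apr 11, 1783. Doomsday rule: the anchor day for the 1700s is Sunday. For year 83: 83÷12 = 6 r 11, and 11÷4 = 2, so 6+11+2 = 19.
Sunday + 19 ≡ Friday — that's 1783's doomsday.
In April the doomsday date is Apr 4.
Apr 11 is 7 days after Apr 4; 7 mod 7 = 0, so Friday + 0 = Friday.
1345 mod 7 = 1, so 1345 days before a Friday is Friday − 1 = Thursday.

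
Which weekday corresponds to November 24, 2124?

Doomsday rule: the anchor day for the 2100s is Sunday. For year 24: 24÷12 = 2 r 0, and 0÷4 = 0, so 2+0+0 = 2.
Sunday + 2 ≡ Tuesday — that's 2124's doomsday.
In November the doomsday date is Nov 7.
Nov 24 is 17 days after Nov 7; 17 mod 7 = 3, so Tuesday + 3 = Friday.

Friday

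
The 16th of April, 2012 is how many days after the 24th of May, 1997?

May 24, 1997 → May 24, 1998: 365 days.
May 24, 1998 → May 24, 1999: 365 days.
May 24, 1999 → May 24, 2000: 366 days (Feb 29, 2000 is in that span).
May 24, 2000 → May 24, 2001: 365 days.
May 24, 2001 → May 24, 2002: 365 days.
May 24, 2002 → May 24, 2003: 365 days.
May 24, 2003 → May 24, 2004: 366 days (Feb 29, 2004 is in that span).
May 24, 2004 → May 24, 2005: 365 days.
May 24, 2005 → May 24, 2006: 365 days.
May 24, 2006 → May 24, 2007: 365 days.
May 24, 2007 → May 24, 2008: 366 days (Feb 29, 2008 is in that span).
May 24, 2008 → May 24, 2009: 365 days.
May 24, 2009 → May 24, 2010: 365 days.
May 24, 2010 → May 24, 2011: 365 days.
May 24, 2011 → Jun 24, 2011: 31 days (May has 31).
Jun 24, 2011 → Jul 24, 2011: 30 days (June has 30).
Jul 24, 2011 → Aug 24, 2011: 31 days (July has 31).
Aug 24, 2011 → Sep 24, 2011: 31 days (August has 31).
Sep 24, 2011 → Oct 24, 2011: 30 days (September has 30).
Oct 24, 2011 → Nov 24, 2011: 31 days (October has 31).
Nov 24, 2011 → Dec 24, 2011: 30 days (November has 30).
Dec 24, 2011 → Jan 24, 2012: 31 days (December has 31).
Jan 24, 2012 → Feb 24, 2012: 31 days (January has 31).
Feb 24, 2012 → Mar 24, 2012: 29 days (February has 29).
Mar 24, 2012 → Apr 16, 2012: 23 days.
Total: 5441 days.

5441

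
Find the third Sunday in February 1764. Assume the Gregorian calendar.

February 19, 1764

February 1, 1764 is a Wednesday.
The first Sunday is therefore February 5 (4 days later).
The third Sunday is 5 + 2×7 = February 19.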